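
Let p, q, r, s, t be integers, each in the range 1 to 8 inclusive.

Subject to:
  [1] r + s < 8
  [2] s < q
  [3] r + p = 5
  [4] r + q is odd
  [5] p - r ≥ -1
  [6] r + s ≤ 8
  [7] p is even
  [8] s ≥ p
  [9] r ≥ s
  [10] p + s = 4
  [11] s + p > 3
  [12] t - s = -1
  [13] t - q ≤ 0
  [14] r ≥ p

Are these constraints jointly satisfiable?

Satisfiable

One satisfying assignment is p = 2, q = 4, r = 3, s = 2, t = 1.
For the less obvious constraints — constraint 1: r + s = 5; constraint 3: r + p = 5 — and the others hold by inspection.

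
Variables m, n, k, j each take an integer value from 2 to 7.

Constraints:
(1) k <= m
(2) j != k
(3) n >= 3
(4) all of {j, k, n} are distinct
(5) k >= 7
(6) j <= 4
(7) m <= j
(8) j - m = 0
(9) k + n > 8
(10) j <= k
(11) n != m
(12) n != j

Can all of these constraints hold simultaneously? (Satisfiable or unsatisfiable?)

Unsatisfiable

From constraints 1 and 5: m ≥ k and k ≥ 7, so m ≥ 7. From constraints 6 and 7: m ≤ j and j ≤ 4, so m ≤ 4. But 4 < 7, so no value of m works.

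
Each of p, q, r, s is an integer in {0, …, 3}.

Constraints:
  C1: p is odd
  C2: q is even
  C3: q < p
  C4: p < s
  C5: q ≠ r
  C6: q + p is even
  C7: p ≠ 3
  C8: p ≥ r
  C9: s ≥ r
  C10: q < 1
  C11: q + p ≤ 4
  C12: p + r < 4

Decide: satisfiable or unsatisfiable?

Constraint 2 makes q even and constraint 1 makes p odd, so q + p must be odd. Constraint 6 says q + p is even — contradiction.

Unsatisfiable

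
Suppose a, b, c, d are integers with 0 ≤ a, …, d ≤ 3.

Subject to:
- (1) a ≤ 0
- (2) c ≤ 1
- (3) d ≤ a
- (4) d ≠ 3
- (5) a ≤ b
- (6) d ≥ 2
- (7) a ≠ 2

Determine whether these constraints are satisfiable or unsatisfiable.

From constraint 6: d ≥ 2. From constraints 1 and 3: d ≤ a and a ≤ 0, so d ≤ 0. But 0 < 2, so no value of d works.

Unsatisfiable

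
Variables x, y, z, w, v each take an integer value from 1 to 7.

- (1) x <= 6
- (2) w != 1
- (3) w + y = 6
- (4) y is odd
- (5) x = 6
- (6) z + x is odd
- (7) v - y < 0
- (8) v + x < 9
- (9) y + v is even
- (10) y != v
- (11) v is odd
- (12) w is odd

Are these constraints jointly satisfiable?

The assignment x = 6, y = 3, z = 3, w = 3, v = 1 works:
  constraint 3 holds since w + y = 6.
  constraint 7 holds since v - y = -2.
The rest check out directly.

Satisfiable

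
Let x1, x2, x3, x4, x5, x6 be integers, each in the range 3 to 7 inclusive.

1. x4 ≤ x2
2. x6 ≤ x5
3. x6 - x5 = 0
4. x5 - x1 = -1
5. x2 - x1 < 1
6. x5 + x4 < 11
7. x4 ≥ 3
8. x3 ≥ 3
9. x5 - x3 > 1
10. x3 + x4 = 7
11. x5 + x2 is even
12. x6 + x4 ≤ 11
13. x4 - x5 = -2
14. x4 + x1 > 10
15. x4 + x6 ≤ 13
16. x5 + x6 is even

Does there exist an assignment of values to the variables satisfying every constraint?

Take x1 = 7, x2 = 6, x3 = 3, x4 = 4, x5 = 6, x6 = 6. Then constraint 3: x6 - x5 = 0; constraint 4: x5 - x1 = -1, and every other listed constraint is also met.

Satisfiable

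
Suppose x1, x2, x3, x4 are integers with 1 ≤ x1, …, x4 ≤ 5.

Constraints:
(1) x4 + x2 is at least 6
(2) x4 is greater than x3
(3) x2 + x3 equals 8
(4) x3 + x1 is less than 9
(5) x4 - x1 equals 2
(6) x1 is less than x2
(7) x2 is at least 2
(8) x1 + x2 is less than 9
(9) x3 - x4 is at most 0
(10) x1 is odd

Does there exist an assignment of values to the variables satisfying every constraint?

Try x1 = 3, x2 = 4, x3 = 4, x4 = 5.
Check constraint 1: x4 + x2 = 9; constraint 3: x2 + x3 = 8. The remaining constraints are straightforward to verify.

Satisfiable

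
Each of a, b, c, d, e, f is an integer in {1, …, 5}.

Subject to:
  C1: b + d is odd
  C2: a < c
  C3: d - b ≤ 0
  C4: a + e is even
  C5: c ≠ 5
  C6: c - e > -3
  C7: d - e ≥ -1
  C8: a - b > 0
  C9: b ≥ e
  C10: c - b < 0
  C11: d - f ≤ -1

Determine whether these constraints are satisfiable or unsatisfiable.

Unsatisfiable

Constraints 2, 8, and 10 give a < c, c < b, b < a. Chaining: a < c < b < a, which forces a < a — impossible.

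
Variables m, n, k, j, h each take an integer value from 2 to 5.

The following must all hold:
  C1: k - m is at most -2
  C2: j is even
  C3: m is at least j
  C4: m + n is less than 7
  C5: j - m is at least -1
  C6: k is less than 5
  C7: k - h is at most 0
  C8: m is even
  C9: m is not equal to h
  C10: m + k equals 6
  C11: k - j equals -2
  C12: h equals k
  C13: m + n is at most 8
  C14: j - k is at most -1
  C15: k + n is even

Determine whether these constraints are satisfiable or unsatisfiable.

Unsatisfiable

Constraints 1, 5, and 14 give j − m ≥ -1, m − k ≥ 2, k − j ≥ 1.
Adding all 3 inequalities: the left sides telescope to 0, and the right sides sum to (-1) + 2 + 1 = 2. So 0 ≥ 2, which is false.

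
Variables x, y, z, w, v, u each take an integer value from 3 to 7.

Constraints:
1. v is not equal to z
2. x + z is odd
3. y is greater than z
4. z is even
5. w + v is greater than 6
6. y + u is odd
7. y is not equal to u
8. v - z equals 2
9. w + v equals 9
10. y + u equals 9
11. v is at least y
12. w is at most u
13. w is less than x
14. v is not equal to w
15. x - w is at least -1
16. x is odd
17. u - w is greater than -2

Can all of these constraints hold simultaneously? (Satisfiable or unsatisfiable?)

Satisfiable

Try x = 5, y = 5, z = 4, w = 3, v = 6, u = 4.
Check constraint 5: w + v = 9; constraint 8: v - z = 2; constraint 9: w + v = 9. The remaining constraints are straightforward to verify.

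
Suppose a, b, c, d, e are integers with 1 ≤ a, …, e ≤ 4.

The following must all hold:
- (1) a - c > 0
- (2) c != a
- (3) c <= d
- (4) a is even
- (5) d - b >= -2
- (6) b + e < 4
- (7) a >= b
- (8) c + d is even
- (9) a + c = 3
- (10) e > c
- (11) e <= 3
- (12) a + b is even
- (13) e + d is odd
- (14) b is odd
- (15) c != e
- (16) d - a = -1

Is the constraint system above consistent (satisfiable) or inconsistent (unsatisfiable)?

Unsatisfiable

Constraint 4 makes a even and constraint 14 makes b odd, so a + b must be odd. Constraint 12 says a + b is even — contradiction.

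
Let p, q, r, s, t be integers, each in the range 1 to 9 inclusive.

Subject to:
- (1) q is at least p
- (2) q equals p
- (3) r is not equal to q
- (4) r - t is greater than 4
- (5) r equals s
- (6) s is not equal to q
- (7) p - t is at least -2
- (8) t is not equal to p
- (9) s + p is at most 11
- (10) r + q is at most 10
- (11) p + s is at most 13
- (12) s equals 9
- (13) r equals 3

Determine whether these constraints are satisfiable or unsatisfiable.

Constraint 13 fixes r = 3 and constraint 12 fixes s = 9, but constraint 5 requires r = s. Since 3 ≠ 9, contradiction.

Unsatisfiable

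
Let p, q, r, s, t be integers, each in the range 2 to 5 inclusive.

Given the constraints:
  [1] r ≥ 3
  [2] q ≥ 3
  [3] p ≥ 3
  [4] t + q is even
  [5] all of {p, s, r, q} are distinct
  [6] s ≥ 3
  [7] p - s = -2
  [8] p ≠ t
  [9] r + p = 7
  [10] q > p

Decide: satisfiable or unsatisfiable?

Constraints 1, 2, 3, and 6 confine each of p, s, r, q to the 3 values {3, …, 5} (the domain already gives each ≤ 5).
Constraint 5 requires all 4 of them to be distinct, but only 3 values are available — impossible by the pigeonhole principle.

Unsatisfiable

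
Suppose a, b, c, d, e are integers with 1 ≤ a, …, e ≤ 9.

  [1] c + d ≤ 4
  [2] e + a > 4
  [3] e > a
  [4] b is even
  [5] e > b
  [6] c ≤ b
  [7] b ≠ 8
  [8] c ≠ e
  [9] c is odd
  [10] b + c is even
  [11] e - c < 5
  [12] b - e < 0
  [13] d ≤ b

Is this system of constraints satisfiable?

Constraint 4 makes b even and constraint 9 makes c odd, so b + c must be odd. Constraint 10 says b + c is even — contradiction.

Unsatisfiable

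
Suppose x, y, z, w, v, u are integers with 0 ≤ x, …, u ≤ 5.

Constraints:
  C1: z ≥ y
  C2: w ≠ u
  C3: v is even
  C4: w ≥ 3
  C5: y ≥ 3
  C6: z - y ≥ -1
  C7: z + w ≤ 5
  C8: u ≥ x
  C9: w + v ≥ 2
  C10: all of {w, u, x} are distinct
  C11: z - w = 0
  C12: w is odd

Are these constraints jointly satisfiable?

Unsatisfiable

From constraints 1 and 5: z ≥ y ≥ 3. From constraint 4: w ≥ 3. Hence z + w ≥ 6. But constraint 7 requires z + w ≤ 5, and 5 < 6. Contradiction.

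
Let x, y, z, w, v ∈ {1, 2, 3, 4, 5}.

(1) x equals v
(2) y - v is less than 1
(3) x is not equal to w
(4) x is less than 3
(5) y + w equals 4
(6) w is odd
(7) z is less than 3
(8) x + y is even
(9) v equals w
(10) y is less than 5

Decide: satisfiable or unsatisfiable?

Unsatisfiable

From constraints 1 and 9, x = v = w, so x = w. But constraint 3 says x ≠ w. Contradiction.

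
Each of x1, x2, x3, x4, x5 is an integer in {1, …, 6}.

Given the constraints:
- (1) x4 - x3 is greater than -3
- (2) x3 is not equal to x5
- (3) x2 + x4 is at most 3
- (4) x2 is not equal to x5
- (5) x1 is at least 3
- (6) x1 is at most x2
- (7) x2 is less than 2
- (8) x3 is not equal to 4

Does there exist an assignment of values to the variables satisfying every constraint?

Unsatisfiable

From constraints 5 and 6: x2 ≥ x1 and x1 ≥ 3, so x2 ≥ 3. From constraint 7: x2 ≤ 1. But 1 < 3, so no value of x2 works.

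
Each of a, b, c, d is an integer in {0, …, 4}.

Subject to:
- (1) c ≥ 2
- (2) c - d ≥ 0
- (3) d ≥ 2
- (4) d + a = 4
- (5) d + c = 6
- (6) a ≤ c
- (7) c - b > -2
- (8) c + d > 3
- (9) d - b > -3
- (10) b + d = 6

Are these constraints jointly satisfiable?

Setting (a, b, c, d) = (1, 3, 3, 3) satisfies everything: constraint 2: c - d = 0; constraint 4: d + a = 4, and the others follow.

Satisfiable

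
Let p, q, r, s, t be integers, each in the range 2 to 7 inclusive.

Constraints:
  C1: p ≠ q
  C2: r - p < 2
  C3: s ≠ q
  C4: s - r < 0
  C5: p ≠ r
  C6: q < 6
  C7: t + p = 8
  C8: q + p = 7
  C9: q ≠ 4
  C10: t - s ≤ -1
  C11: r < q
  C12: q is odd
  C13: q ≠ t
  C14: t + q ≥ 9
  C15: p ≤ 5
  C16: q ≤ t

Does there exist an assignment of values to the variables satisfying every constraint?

Constraints 4, 10, 11, and 16 give q ≤ t, t < s, s < r, r < q. Chaining: q ≤ t < s < r < q, which forces q < q — impossible.

Unsatisfiable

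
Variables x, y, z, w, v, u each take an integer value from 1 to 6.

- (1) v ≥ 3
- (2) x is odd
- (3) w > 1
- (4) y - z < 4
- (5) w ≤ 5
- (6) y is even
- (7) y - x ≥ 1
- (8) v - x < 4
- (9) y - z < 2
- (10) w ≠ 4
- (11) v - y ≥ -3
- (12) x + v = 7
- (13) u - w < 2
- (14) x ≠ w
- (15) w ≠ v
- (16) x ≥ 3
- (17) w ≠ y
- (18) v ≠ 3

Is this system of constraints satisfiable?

Satisfiable

Take x = 3, y = 6, z = 5, w = 2, v = 4, u = 2. Then constraint 4: y - z = 1; constraint 7: y - x = 3; constraint 8: v - x = 1, and every other listed constraint is also met.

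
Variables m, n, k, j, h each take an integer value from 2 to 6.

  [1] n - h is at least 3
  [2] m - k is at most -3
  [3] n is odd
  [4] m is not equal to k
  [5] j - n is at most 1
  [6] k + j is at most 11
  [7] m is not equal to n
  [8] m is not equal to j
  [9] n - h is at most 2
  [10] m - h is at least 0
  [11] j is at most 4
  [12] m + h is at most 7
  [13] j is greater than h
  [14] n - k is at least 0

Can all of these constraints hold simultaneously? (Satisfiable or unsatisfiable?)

Unsatisfiable

Constraints 2, 9, 10, and 14 give h − n ≥ -2, n − k ≥ 0, k − m ≥ 3, m − h ≥ 0.
Adding all 4 inequalities: the left sides telescope to 0, and the right sides sum to (-2) + 0 + 3 + 0 = 1. So 0 ≥ 1, which is false.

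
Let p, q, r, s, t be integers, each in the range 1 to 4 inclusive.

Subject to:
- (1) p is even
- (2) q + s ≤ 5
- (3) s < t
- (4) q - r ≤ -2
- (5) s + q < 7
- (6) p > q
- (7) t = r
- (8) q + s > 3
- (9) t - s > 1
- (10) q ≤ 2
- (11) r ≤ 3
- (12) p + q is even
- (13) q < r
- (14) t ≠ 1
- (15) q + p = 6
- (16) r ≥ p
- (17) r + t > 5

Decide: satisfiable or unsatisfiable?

Unsatisfiable

From constraint 10: q ≤ 2. From constraints 11 and 16: p ≤ r ≤ 3. Hence q + p ≤ 5. But constraint 15 requires q + p = 6, and 6 > 5. Contradiction.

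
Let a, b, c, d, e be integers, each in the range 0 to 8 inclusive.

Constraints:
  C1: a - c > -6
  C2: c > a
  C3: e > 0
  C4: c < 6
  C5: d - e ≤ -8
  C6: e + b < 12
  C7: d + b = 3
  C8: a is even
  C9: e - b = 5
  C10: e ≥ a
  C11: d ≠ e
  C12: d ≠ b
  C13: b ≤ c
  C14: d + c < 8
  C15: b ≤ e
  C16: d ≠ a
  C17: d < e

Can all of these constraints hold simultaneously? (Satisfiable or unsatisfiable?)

Satisfiable

Setting (a, b, c, d, e) = (2, 3, 5, 0, 8) satisfies everything: constraint 1: a - c = -3; constraint 5: d - e = -8, and the others follow.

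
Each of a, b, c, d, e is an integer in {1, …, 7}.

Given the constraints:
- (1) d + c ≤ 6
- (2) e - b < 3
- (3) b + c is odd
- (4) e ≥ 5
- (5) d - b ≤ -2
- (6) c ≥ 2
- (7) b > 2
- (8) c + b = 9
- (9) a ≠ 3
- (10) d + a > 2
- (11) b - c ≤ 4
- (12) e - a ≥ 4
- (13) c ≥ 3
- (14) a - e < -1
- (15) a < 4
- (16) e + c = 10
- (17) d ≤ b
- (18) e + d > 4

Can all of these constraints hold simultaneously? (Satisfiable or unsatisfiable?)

Satisfiable

Take a = 2, b = 5, c = 4, d = 1, e = 6. Then constraint 1: d + c = 5; constraint 2: e - b = 1, and every other listed constraint is also met.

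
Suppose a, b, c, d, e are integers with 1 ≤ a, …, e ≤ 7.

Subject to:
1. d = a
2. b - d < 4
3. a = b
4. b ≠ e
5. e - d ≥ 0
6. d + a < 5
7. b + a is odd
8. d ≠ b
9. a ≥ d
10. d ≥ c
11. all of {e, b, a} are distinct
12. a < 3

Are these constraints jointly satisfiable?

Unsatisfiable

From constraints 1 and 3, d = a = b, so d = b. But constraint 8 says d ≠ b. Contradiction.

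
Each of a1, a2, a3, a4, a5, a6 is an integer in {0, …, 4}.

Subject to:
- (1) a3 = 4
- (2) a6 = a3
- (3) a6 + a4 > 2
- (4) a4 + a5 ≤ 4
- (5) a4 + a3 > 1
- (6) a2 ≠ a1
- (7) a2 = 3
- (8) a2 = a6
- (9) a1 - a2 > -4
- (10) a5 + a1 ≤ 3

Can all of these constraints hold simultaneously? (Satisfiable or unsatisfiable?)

Constraint 7 fixes a2 = 3 and constraint 1 fixes a3 = 4. Constraints 2 and 8 give a2 = a6 = a3, so a2 = a3. But 3 ≠ 4 — contradiction.

Unsatisfiable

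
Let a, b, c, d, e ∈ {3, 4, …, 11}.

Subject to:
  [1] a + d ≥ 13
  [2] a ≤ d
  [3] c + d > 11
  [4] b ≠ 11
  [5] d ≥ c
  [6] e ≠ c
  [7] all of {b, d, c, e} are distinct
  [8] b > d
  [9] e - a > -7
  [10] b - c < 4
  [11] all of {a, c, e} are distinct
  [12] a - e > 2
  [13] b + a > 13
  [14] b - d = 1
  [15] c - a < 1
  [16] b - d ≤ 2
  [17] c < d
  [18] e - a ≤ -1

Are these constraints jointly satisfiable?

Satisfiable

One satisfying assignment is a = 7, b = 9, c = 6, d = 8, e = 3.
For the less obvious constraints — constraint 1: a + d = 15; constraint 3: c + d = 14 — and the others hold by inspection.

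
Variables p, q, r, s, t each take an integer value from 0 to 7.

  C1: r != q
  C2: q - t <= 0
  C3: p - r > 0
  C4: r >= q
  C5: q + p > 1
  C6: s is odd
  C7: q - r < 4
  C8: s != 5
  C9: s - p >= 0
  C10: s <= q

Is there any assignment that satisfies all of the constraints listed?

Unsatisfiable

Constraints 3, 4, 9, and 10 give s ≤ q, q ≤ r, r < p, p ≤ s. Chaining: s ≤ q ≤ r < p ≤ s, which forces s < s — impossible.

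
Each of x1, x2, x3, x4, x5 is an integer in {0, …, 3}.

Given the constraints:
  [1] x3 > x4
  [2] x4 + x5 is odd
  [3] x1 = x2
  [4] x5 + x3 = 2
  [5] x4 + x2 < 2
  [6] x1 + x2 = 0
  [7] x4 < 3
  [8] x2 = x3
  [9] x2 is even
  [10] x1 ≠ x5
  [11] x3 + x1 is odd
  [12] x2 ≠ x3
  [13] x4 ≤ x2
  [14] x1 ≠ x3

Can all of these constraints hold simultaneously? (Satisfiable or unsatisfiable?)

Unsatisfiable

From constraints 3 and 8, x1 = x2 = x3, so x1 = x3. But constraint 14 says x1 ≠ x3. Contradiction.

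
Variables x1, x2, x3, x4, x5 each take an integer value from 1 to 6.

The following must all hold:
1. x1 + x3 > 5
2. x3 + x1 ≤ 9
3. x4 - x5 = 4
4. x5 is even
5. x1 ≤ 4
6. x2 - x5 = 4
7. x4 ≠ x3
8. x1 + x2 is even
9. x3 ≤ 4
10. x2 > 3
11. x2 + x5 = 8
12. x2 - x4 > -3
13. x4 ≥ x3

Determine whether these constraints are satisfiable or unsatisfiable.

Satisfiable

One satisfying assignment is x1 = 2, x2 = 6, x3 = 4, x4 = 6, x5 = 2.
For the less obvious constraints — constraint 1: x1 + x3 = 6; constraint 2: x3 + x1 = 6; constraint 3: x4 - x5 = 4 — and the others hold by inspection.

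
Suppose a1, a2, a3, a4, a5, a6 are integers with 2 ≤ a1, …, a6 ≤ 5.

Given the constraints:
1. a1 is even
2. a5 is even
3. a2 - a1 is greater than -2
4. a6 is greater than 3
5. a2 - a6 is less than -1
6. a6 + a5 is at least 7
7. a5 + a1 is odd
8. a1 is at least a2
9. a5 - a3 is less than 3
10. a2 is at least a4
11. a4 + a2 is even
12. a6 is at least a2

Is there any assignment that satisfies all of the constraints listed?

Constraint 2 makes a5 even and constraint 1 makes a1 even, so a5 + a1 must be even. Constraint 7 says a5 + a1 is odd — contradiction.

Unsatisfiable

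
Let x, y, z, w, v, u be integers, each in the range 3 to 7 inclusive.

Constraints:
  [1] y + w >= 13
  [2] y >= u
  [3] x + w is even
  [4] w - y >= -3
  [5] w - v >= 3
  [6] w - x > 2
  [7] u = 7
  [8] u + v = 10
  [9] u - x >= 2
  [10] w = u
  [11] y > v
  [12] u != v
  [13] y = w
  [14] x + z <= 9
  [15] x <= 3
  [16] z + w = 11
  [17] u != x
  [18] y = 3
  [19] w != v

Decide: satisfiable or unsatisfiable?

Unsatisfiable

Constraint 18 fixes y = 3 and constraint 7 fixes u = 7. Constraints 10 and 13 give y = w = u, so y = u. But 3 ≠ 7 — contradiction.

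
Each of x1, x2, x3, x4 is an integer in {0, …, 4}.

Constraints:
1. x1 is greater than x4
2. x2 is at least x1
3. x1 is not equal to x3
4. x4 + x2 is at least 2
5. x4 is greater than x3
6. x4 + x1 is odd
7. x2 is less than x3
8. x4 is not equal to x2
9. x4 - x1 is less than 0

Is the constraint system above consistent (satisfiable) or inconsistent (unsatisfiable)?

Constraints 2, 5, 7, and 9 give x2 < x3, x3 < x4, x4 < x1, x1 ≤ x2. Chaining: x2 < x3 < x4 < x1 ≤ x2, which forces x2 < x2 — impossible.

Unsatisfiable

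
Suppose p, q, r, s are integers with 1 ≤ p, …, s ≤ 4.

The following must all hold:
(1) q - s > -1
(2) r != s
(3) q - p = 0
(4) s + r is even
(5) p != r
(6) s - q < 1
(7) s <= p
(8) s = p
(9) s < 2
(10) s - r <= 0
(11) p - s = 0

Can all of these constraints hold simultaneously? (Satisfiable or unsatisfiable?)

Try p = 1, q = 1, r = 3, s = 1.
Check constraint 1: q - s = 0; constraint 3: q - p = 0. The remaining constraints are straightforward to verify.

Satisfiable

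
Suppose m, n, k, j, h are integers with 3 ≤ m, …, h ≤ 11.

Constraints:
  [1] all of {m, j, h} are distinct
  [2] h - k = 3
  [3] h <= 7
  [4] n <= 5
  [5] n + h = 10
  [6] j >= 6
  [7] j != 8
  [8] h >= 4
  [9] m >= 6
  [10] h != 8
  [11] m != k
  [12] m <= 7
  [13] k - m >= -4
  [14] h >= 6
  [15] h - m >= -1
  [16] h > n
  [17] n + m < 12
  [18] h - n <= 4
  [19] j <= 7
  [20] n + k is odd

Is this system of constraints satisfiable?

Constraints 3, 6, 9, 12, 14, and 19 confine each of m, j, h to the 2 values {6, 7}.
Constraint 1 requires all 3 of them to be distinct, but only 2 values are available — impossible by the pigeonhole principle.

Unsatisfiable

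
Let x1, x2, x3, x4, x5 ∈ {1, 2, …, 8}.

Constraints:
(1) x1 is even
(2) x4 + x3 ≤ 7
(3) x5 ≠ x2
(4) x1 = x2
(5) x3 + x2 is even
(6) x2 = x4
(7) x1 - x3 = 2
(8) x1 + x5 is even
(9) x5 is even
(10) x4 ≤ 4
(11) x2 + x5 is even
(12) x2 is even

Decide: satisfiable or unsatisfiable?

The assignment x1 = 4, x2 = 4, x3 = 2, x4 = 4, x5 = 6 works:
  constraint 2 holds since x4 + x3 = 6.
  constraint 7 holds since x1 - x3 = 2.
The rest check out directly.

Satisfiable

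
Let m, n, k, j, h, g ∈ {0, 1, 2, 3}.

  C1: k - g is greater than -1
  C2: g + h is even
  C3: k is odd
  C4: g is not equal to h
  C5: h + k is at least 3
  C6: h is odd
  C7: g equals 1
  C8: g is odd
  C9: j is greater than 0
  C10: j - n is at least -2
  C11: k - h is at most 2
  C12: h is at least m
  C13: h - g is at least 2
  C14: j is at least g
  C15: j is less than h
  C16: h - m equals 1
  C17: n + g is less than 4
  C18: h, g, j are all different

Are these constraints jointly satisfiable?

Satisfiable

Setting (m, n, k, j, h, g) = (2, 2, 3, 2, 3, 1) satisfies everything: constraint 1: k - g = 2; constraint 5: h + k = 6, and the others follow.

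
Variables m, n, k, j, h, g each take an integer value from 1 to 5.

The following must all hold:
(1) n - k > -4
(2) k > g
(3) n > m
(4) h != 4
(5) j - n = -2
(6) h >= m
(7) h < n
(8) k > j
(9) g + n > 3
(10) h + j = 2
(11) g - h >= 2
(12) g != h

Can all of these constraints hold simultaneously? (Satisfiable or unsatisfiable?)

Satisfiable

Take m = 1, n = 3, k = 5, j = 1, h = 1, g = 3. Then constraint 1: n - k = -2; constraint 5: j - n = -2; constraint 9: g + n = 6, and every other listed constraint is also met.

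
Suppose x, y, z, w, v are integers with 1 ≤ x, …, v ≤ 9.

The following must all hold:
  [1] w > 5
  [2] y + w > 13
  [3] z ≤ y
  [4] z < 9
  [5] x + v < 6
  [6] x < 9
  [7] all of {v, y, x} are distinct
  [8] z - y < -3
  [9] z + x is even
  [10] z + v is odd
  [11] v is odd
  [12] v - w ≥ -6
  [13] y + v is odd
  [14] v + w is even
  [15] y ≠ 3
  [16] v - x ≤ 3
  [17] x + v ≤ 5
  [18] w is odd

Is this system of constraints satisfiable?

Take x = 2, y = 6, z = 2, w = 9, v = 3. Then constraint 2: y + w = 15; constraint 5: x + v = 5; constraint 8: z - y = -4, and every other listed constraint is also met.

Satisfiable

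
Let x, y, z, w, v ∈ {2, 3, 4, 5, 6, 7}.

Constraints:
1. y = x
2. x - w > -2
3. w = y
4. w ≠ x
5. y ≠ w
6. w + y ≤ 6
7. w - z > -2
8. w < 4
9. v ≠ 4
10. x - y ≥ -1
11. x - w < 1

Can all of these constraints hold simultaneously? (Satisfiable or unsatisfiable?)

Unsatisfiable

From constraints 1 and 3, w = y = x, so w = x. But constraint 4 says w ≠ x. Contradiction.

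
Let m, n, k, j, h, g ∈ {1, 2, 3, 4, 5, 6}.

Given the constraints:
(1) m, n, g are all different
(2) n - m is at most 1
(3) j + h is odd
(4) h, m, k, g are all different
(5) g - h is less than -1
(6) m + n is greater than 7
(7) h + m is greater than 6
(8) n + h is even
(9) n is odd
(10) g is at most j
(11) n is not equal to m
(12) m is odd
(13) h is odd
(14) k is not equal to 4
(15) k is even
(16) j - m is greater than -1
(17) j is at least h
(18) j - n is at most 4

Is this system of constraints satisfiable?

Take m = 5, n = 3, k = 6, j = 6, h = 3, g = 1. Then constraint 2: n - m = -2; constraint 5: g - h = -2; constraint 6: m + n = 8, and every other listed constraint is also met.

Satisfiable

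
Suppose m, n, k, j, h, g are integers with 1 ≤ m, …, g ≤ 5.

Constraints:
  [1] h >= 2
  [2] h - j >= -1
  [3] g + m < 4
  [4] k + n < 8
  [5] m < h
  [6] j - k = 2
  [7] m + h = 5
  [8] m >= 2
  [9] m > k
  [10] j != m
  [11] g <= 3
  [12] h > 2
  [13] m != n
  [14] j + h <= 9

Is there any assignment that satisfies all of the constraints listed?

Satisfiable

Try m = 2, n = 5, k = 1, j = 3, h = 3, g = 1.
Check constraint 2: h - j = 0; constraint 3: g + m = 3; constraint 4: k + n = 6. The remaining constraints are straightforward to verify.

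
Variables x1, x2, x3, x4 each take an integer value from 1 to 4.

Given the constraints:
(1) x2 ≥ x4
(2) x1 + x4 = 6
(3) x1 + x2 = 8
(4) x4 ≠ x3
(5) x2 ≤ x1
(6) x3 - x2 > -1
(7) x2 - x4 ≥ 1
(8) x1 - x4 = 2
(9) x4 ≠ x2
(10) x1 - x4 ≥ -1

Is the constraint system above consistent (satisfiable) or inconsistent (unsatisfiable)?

Satisfiable

Take x1 = 4, x2 = 4, x3 = 4, x4 = 2. Then constraint 2: x1 + x4 = 6; constraint 3: x1 + x2 = 8; constraint 6: x3 - x2 = 0, and every other listed constraint is also met.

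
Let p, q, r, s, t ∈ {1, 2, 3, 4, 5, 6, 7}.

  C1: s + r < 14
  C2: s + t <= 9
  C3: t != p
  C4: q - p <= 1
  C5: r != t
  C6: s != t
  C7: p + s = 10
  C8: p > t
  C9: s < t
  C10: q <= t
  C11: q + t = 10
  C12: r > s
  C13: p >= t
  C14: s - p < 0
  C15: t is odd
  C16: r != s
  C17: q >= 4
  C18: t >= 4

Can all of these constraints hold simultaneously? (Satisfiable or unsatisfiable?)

Satisfiable

Setting (p, q, r, s, t) = (6, 5, 7, 4, 5) satisfies everything: constraint 1: s + r = 11; constraint 2: s + t = 9, and the others follow.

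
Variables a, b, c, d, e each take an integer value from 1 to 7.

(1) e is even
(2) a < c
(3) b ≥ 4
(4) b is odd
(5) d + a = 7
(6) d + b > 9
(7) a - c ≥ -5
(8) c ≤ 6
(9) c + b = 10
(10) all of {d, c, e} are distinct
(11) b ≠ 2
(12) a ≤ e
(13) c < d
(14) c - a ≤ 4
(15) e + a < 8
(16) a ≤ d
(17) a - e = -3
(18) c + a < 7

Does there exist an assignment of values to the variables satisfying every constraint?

Satisfiable

Setting (a, b, c, d, e) = (1, 5, 5, 6, 4) satisfies everything: constraint 5: d + a = 7; constraint 6: d + b = 11; constraint 7: a - c = -4, and the others follow.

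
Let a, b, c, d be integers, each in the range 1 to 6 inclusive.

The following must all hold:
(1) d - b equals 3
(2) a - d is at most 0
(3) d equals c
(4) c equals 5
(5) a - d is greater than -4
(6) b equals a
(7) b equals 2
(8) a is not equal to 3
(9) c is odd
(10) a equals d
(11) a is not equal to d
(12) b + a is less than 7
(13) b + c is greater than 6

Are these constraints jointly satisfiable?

Constraint 7 fixes b = 2 and constraint 4 fixes c = 5. Constraints 3, 6, and 10 give b = a = d = c, so b = c. But 2 ≠ 5 — contradiction.

Unsatisfiable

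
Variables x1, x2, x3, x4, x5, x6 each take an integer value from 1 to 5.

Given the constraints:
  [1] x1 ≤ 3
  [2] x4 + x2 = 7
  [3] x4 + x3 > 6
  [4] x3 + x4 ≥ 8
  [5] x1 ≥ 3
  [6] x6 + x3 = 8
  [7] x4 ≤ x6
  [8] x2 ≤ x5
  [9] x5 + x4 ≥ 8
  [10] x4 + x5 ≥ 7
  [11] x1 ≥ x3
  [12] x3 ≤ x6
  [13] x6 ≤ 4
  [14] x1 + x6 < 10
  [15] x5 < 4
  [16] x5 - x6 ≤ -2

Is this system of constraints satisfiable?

From constraints 1 and 11: x3 ≤ x1 ≤ 3. From constraints 7 and 13: x4 ≤ x6 ≤ 4. Hence x3 + x4 ≤ 7. But constraint 4 requires x3 + x4 ≥ 8, and 8 > 7. Contradiction.

Unsatisfiable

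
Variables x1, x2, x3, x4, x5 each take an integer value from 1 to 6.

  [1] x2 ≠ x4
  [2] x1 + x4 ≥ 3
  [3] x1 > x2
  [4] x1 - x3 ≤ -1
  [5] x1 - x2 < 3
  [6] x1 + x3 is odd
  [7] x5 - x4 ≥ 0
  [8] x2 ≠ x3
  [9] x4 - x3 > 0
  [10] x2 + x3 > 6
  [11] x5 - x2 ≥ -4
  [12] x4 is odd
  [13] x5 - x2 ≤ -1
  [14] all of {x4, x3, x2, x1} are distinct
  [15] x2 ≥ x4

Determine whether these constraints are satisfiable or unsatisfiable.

Constraints 3, 4, 7, 9, and 13 give x2 < x1, x1 < x3, x3 < x4, x4 ≤ x5, x5 < x2. Chaining: x2 < x1 < x3 < x4 ≤ x5 < x2, which forces x2 < x2 — impossible.

Unsatisfiable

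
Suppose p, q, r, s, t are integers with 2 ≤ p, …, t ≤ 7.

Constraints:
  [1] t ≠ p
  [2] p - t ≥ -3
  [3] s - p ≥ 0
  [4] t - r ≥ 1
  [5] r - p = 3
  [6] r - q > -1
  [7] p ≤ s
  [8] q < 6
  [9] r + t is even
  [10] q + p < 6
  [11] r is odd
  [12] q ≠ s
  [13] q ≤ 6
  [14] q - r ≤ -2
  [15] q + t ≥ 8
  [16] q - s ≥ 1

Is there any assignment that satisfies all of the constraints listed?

Unsatisfiable

Constraints 2, 3, 4, 14, and 16 give r − q ≥ 2, q − s ≥ 1, s − p ≥ 0, p − t ≥ -3, t − r ≥ 1.
Adding all 5 inequalities: the left sides telescope to 0, and the right sides sum to 2 + 1 + 0 + (-3) + 1 = 1. So 0 ≥ 1, which is false.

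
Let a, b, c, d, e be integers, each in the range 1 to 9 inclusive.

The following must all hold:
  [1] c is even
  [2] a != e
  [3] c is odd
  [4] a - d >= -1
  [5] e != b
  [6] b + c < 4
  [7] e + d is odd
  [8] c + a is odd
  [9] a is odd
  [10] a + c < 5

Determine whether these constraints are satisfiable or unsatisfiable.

Constraint 3 makes c odd and constraint 9 makes a odd, so c + a must be even. Constraint 8 says c + a is odd — contradiction.

Unsatisfiable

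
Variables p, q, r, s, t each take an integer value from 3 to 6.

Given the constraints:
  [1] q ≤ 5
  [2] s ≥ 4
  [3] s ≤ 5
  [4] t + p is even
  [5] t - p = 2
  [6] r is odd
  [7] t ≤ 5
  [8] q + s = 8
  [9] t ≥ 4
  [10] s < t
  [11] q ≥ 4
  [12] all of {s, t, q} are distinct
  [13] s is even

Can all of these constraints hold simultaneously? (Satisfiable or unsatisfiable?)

Unsatisfiable

Constraints 1, 2, 3, 7, 9, and 11 confine each of s, t, q to the 2 values {4, 5}.
Constraint 12 requires all 3 of them to be distinct, but only 2 values are available — impossible by the pigeonhole principle.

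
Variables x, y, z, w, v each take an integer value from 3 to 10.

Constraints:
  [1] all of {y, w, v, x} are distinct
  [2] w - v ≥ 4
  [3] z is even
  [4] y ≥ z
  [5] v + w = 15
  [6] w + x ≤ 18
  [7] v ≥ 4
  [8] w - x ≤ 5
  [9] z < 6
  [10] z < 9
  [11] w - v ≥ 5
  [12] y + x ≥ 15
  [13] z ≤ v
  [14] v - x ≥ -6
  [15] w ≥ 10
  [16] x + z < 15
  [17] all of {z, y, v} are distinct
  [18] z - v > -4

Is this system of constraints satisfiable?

The assignment x = 8, y = 9, z = 4, w = 10, v = 5 works:
  constraint 2 holds since w - v = 5.
  constraint 5 holds since v + w = 15.
  constraint 6 holds since w + x = 18.
The rest check out directly.

Satisfiable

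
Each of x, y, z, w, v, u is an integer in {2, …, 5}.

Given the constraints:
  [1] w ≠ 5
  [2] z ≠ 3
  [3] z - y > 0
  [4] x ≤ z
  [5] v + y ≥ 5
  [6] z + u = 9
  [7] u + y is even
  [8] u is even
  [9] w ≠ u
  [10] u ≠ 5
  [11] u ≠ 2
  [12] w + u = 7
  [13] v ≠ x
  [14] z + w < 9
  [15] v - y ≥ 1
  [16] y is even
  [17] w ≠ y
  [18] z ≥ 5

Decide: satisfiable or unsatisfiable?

Satisfiable

Try x = 2, y = 2, z = 5, w = 3, v = 4, u = 4.
Check constraint 3: z - y = 3; constraint 5: v + y = 6. The remaining constraints are straightforward to verify.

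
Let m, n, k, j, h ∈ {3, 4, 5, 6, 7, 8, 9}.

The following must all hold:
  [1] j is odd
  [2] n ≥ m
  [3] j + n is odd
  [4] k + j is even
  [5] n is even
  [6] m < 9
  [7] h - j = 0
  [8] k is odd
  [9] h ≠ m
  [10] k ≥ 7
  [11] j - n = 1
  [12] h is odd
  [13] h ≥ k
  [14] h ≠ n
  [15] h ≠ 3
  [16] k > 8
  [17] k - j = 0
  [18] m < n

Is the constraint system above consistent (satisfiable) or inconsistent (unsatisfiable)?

Try m = 6, n = 8, k = 9, j = 9, h = 9.
Check constraint 7: h - j = 0; constraint 11: j - n = 1. The remaining constraints are straightforward to verify.

Satisfiable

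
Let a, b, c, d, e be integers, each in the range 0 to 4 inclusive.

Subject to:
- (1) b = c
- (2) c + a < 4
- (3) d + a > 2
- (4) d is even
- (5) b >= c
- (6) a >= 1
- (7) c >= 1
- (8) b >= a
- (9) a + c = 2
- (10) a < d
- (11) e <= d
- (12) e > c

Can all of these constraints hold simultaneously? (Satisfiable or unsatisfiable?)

Satisfiable

One satisfying assignment is a = 1, b = 1, c = 1, d = 4, e = 2.
For the less obvious constraints — constraint 2: c + a = 2; constraint 3: d + a = 5 — and the others hold by inspection.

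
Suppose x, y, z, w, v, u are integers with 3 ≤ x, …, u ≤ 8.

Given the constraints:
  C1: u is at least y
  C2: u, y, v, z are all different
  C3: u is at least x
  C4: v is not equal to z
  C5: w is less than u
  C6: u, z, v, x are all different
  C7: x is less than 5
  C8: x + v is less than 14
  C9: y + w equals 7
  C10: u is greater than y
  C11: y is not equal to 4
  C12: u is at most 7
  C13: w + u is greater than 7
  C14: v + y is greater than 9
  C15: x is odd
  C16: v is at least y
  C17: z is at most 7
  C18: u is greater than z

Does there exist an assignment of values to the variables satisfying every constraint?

Setting (x, y, z, w, v, u) = (3, 3, 4, 4, 8, 6) satisfies everything: constraint 8: x + v = 11; constraint 9: y + w = 7, and the others follow.

Satisfiable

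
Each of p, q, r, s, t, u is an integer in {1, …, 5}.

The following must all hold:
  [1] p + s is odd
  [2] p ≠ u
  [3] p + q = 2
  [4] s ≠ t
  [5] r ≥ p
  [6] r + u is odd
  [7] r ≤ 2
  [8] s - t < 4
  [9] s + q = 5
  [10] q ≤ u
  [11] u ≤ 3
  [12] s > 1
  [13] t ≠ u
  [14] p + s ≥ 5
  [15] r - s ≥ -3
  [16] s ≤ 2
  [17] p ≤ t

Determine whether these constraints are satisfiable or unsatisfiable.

Unsatisfiable

From constraints 5 and 7: p ≤ r ≤ 2. From constraint 16: s ≤ 2. Hence p + s ≤ 4. But constraint 14 requires p + s ≥ 5, and 5 > 4. Contradiction.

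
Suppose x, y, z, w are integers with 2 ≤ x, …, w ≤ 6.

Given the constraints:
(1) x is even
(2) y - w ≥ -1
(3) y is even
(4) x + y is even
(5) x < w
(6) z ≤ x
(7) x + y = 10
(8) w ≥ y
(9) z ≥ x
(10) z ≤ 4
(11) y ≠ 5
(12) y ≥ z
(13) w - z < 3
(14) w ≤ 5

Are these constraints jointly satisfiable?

Unsatisfiable

From constraints 9 and 10: x ≤ z ≤ 4. From constraints 8 and 14: y ≤ w ≤ 5. Hence x + y ≤ 9. But constraint 7 requires x + y = 10, and 10 > 9. Contradiction.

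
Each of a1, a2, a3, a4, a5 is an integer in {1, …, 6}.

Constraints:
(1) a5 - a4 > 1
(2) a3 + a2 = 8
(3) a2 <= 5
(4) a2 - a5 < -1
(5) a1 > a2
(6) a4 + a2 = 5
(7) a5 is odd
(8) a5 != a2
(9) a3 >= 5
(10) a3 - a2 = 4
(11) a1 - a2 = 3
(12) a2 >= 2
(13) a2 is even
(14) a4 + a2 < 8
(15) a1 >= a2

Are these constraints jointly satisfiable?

One satisfying assignment is a1 = 5, a2 = 2, a3 = 6, a4 = 3, a5 = 5.
For the less obvious constraints — constraint 1: a5 - a4 = 2; constraint 2: a3 + a2 = 8 — and the others hold by inspection.

Satisfiable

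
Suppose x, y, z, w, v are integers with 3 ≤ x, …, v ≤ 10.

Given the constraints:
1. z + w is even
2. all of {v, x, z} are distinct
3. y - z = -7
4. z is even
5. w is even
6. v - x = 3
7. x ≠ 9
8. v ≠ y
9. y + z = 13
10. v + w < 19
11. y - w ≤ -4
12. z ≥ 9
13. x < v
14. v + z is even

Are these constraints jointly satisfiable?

Setting (x, y, z, w, v) = (3, 3, 10, 10, 6) satisfies everything: constraint 3: y - z = -7; constraint 6: v - x = 3, and the others follow.

Satisfiable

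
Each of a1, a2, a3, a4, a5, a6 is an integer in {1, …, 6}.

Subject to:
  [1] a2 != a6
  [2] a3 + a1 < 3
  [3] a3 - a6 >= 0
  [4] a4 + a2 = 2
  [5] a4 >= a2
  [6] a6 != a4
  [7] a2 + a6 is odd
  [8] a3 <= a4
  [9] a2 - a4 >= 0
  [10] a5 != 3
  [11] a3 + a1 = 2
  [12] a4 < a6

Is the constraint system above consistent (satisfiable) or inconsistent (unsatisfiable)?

Unsatisfiable

Constraints 3, 8, and 12 give a6 ≤ a3, a3 ≤ a4, a4 < a6. Chaining: a6 ≤ a3 ≤ a4 < a6, which forces a6 < a6 — impossible.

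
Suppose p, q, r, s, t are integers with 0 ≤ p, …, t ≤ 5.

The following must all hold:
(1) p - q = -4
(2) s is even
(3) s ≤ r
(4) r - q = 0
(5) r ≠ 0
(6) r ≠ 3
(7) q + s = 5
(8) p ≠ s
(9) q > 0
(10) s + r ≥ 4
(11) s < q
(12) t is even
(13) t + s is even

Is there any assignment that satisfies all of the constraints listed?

Satisfiable

Setting (p, q, r, s, t) = (1, 5, 5, 0, 0) satisfies everything: constraint 1: p - q = -4; constraint 4: r - q = 0, and the others follow.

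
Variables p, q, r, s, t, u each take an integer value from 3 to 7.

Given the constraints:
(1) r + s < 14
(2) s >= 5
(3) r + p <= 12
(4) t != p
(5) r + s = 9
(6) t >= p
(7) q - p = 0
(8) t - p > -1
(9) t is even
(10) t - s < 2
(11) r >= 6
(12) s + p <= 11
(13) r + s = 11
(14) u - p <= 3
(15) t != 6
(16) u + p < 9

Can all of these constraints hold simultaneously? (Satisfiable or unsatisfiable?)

Unsatisfiable

From constraint 11: r ≥ 6. From constraint 2: s ≥ 5. Hence r + s ≥ 11. But constraint 5 requires r + s = 9, and 9 < 11. Contradiction.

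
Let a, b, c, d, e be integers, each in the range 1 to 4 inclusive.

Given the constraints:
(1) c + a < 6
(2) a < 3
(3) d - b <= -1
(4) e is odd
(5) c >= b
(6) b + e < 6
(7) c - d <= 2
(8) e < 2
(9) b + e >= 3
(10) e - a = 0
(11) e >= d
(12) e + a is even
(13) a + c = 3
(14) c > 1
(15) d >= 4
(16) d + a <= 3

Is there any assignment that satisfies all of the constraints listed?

From constraints 11 and 15: e ≥ d and d ≥ 4, so e ≥ 4. From constraint 8: e ≤ 1. But 1 < 4, so no value of e works.

Unsatisfiable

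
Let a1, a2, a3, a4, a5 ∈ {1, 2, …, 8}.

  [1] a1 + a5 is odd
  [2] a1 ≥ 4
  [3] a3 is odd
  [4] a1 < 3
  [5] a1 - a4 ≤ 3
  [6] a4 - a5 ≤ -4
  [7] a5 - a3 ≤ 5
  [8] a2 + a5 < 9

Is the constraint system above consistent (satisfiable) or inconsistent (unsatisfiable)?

From constraint 2: a1 ≥ 4. From constraint 4: a1 ≤ 2. But 2 < 4, so no value of a1 works.

Unsatisfiable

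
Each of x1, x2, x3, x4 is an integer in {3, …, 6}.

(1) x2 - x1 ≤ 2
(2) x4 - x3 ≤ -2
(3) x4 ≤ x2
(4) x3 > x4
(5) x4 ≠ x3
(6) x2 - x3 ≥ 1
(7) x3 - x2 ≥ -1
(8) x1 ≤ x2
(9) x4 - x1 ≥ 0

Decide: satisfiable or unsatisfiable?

Unsatisfiable

Constraints 1, 2, 6, and 9 give x4 − x1 ≥ 0, x1 − x2 ≥ -2, x2 − x3 ≥ 1, x3 − x4 ≥ 2.
Adding all 4 inequalities: the left sides telescope to 0, and the right sides sum to 0 + (-2) + 1 + 2 = 1. So 0 ≥ 1, which is false.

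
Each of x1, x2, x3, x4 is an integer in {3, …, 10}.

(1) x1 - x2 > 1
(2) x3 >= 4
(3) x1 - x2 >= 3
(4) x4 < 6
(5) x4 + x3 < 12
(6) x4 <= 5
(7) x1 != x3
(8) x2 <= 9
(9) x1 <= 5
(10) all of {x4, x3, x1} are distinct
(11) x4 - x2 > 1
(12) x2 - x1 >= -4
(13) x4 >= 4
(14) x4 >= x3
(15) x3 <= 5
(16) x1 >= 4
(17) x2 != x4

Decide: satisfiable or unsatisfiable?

Constraints 2, 6, 9, 13, 15, and 16 confine each of x4, x3, x1 to the 2 values {4, 5}.
Constraint 10 requires all 3 of them to be distinct, but only 2 values are available — impossible by the pigeonhole principle.

Unsatisfiable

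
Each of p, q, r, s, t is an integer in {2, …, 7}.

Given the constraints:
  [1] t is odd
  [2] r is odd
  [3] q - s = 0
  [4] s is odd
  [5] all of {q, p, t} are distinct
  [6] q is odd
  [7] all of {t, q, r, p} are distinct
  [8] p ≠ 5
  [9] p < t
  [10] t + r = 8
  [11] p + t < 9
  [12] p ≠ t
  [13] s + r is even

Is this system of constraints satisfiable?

Try p = 2, q = 7, r = 3, s = 7, t = 5.
Check constraint 3: q - s = 0; constraint 10: t + r = 8; constraint 11: p + t = 7. The remaining constraints are straightforward to verify.

Satisfiable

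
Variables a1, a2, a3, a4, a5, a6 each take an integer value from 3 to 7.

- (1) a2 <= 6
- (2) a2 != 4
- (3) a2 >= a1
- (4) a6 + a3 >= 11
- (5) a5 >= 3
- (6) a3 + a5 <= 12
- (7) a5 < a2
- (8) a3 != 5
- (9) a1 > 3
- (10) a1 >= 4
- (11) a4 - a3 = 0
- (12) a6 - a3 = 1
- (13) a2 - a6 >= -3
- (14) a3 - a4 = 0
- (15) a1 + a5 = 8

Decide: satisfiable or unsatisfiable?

Try a1 = 5, a2 = 6, a3 = 6, a4 = 6, a5 = 3, a6 = 7.
Check constraint 4: a6 + a3 = 13; constraint 6: a3 + a5 = 9; constraint 11: a4 - a3 = 0. The remaining constraints are straightforward to verify.

Satisfiable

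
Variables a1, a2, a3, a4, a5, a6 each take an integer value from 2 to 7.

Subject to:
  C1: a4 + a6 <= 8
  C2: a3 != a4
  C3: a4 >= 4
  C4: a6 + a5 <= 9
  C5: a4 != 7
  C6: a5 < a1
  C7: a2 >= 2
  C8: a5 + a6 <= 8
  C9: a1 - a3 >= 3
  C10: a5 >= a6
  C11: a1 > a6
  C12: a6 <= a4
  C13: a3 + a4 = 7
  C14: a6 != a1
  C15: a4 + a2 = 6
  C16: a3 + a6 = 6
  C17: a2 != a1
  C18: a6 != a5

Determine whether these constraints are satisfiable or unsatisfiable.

The assignment a1 = 7, a2 = 2, a3 = 3, a4 = 4, a5 = 4, a6 = 3 works:
  constraint 1 holds since a4 + a6 = 7.
  constraint 4 holds since a6 + a5 = 7.
The rest check out directly.

Satisfiable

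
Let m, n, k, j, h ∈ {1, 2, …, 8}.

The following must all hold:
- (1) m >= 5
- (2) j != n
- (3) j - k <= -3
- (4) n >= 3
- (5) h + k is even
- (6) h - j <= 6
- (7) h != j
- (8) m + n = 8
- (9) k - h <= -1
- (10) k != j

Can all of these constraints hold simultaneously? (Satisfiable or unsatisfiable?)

The assignment m = 5, n = 3, k = 6, j = 2, h = 8 works:
  constraint 3 holds since j - k = -4.
  constraint 6 holds since h - j = 6.
  constraint 8 holds since m + n = 8.
The rest check out directly.

Satisfiable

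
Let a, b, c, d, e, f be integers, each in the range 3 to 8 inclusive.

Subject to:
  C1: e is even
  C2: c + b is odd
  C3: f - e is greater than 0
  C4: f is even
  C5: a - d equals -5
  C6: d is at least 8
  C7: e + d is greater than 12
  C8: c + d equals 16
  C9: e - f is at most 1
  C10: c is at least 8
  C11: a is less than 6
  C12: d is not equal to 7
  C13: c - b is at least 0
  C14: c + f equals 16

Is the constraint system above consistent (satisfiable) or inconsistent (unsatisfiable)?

Satisfiable

Try a = 3, b = 5, c = 8, d = 8, e = 6, f = 8.
Check constraint 3: f - e = 2; constraint 5: a - d = -5. The remaining constraints are straightforward to verify.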